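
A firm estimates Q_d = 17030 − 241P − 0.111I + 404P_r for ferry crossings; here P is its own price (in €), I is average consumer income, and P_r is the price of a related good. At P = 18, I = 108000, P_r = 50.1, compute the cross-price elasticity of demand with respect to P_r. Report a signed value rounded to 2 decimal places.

At the given values, Q_d = 17030 − 241(18) − 0.111(108000) + 404(50.1) = 20944.4.
∂Q_d/∂P_r = 404.
E = (404) × (50.1/20944.4) = 0.9663…

0.97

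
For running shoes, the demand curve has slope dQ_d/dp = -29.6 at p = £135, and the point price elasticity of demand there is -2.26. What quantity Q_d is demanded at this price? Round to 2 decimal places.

Ed = (dQ_d/dp)·(p/Q_d) ⇒ Q_d = (dQ_d/dp)·p/Ed = (-29.6)·135/(-2.26) = 1768.1415…

1768.14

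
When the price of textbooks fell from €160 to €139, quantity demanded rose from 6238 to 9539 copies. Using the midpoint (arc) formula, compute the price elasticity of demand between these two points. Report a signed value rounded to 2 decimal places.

-2.98

%ΔQ = (9539 − 6238) / [(6238 + 9539)/2] = 3301/7888.5 = 0.418457…
%ΔP = (139 − 160) / [(160 + 139)/2] = -21/149.5 = -0.140468…
Arc Ed = %ΔQ / %ΔP = (3301/7888.5) / (-21/149.5) = -2.9790…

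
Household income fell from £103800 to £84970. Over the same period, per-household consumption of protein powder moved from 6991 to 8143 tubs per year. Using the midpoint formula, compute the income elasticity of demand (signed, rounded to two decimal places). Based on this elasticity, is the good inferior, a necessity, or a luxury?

%ΔQ = (8143 − 6991)/[( 6991 + 8143)/2] = 1152/7567 = 0.152239…
%ΔIncome = (84970 − 103800)/[( 103800 + 84970)/2] = -18830/94385 = -0.199502…
E_income = (1152/7567) / (-18830/94385) = -0.7630…
E_income < 0 ⇒ inferior good.

-0.76; inferior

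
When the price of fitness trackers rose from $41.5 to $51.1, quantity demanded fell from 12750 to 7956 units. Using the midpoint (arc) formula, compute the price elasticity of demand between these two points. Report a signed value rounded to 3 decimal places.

-2.233

%ΔQ = (7956 − 12750) / [(12750 + 7956)/2] = -4794/10353 = -0.463054…
%ΔP = (51.1 − 41.5) / [(41.5 + 51.1)/2] = 9.6/46.3 = 0.207343…
Arc Ed = %ΔQ / %ΔP = (-4794/10353) / (9.6/46.3) = -2.23327…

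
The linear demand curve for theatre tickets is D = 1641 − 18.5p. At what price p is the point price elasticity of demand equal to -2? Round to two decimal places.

59.14

Ed = −18.5p/(1641 − 18.5p). Set this equal to -2:
18.5p = 2·(1641 − 18.5p) ⇒ 18.5p(1 + 2) = 2·1641
p = 2·1641 / (18.5·3) = 59.1351…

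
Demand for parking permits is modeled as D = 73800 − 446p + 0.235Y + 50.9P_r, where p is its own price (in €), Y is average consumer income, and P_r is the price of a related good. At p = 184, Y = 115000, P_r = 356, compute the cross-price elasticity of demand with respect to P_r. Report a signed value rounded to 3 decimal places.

0.491

At the given values, D = 73800 − 446(184) + 0.235(115000) + 50.9(356) = 36881.4.
∂D/∂P_r = 50.9.
E = (50.9) × (356/36881.4) = 0.49131…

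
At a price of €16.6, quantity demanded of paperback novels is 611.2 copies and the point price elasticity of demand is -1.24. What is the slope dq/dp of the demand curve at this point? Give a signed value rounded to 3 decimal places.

-45.656

Ed = (dq/dp)·(p/q) ⇒ dq/dp = Ed·q/p = (-1.24)·611.2/16.6 = -45.65590…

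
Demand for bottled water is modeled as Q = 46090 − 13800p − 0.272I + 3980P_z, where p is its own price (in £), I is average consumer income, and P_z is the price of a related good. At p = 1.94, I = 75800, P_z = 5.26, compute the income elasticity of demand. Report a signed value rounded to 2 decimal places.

-1.05

At the given values, Q = 46090 − 13800(1.94) − 0.272(75800) + 3980(5.26) = 19635.2.
∂Q/∂I = -0.272.
E = (-0.272) × (75800/19635.2) = -1.0500…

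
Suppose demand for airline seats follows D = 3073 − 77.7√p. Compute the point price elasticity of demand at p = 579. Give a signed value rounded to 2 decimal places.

dD/dp = −77.7/(2√p) = -1.61455. At p = 579, D = 1203.35.
Ed = (dD/dp)·(p/D) = (-1.61455) × (579/1203.35) = -0.7768…

-0.78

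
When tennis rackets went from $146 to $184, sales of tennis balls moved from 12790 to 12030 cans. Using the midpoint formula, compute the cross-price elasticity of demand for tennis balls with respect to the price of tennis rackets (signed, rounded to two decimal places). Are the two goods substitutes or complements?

-0.27; complements

%ΔQ_{tennis balls} = (12030 − 12790)/avg = -760/12410 = -0.061240…
%ΔP_{tennis rackets} = (184 − 146)/avg = 38/165 = 0.230303…
E_cross = (-760/12410) / (38/165) = -0.2659…
E_cross < 0 ⇒ the goods are complements.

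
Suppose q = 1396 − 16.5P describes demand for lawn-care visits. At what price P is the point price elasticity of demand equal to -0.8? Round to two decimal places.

Ed = −16.5P/(1396 − 16.5P). Set this equal to -0.8:
16.5P = 0.8·(1396 − 16.5P) ⇒ 16.5P(1 + 0.8) = 0.8·1396
P = 0.8·1396 / (16.5·1.8) = 37.6026…

37.60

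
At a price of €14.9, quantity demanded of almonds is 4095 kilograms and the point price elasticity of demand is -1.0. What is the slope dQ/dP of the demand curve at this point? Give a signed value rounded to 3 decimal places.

Ed = (dQ/dP)·(P/Q) ⇒ dQ/dP = Ed·Q/P = (-1.0)·4095/14.9 = -274.83221…

-274.832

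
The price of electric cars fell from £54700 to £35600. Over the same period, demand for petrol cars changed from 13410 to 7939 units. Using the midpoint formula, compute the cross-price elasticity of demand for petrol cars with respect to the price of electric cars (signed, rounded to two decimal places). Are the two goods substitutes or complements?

%ΔQ_{petrol cars} = (7939 − 13410)/avg = -5471/10674.5 = -0.512529…
%ΔP_{electric cars} = (35600 − 54700)/avg = -19100/45150 = -0.423034…
E_cross = (-5471/10674.5) / (-19100/45150) = 1.2115…
E_cross > 0 ⇒ the goods are substitutes.

1.21; substitutes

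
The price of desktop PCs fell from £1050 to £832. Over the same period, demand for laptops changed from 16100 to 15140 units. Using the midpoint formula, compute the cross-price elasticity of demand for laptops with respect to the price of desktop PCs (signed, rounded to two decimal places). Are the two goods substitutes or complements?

0.27; substitutes

%ΔQ_{laptops} = (15140 − 16100)/avg = -960/15620 = -0.061459…
%ΔP_{desktop PCs} = (832 − 1050)/avg = -218/941 = -0.231668…
E_cross = (-960/15620) / (-218/941) = 0.2652…
E_cross > 0 ⇒ the goods are substitutes.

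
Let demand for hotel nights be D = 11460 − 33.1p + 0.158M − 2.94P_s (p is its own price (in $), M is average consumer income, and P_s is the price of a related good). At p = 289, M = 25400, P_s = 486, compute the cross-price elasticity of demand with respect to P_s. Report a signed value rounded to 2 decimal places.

-0.32

At the given values, D = 11460 − 33.1(289) + 0.158(25400) − 2.94(486) = 4478.46.
∂D/∂P_s = -2.94.
E = (-2.94) × (486/4478.46) = -0.3190…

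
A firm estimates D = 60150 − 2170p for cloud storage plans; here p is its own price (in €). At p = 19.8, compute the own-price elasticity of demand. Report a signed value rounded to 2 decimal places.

-2.50

At the given values, D = 60150 − 2170(19.8) = 17184.
∂D/∂p = −2170.
E = (-2170) × (19.8/17184) = -2.5003…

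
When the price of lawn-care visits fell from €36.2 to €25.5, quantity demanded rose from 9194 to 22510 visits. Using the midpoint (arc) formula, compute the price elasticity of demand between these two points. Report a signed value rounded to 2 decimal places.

%ΔQ = (22510 − 9194) / [(9194 + 22510)/2] = 13316/15852 = 0.840020…
%ΔP = (25.5 − 36.2) / [(36.2 + 25.5)/2] = -10.7/30.85 = -0.346839…
Arc Ed = %ΔQ / %ΔP = (13316/15852) / (-10.7/30.85) = -2.4219…

-2.42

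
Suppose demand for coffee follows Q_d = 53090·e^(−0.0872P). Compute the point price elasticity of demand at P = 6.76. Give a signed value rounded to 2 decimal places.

dQ_d/dP = −0.0872·Q_d = -2567.58. At P = 6.76, Q_d = 29444.8.
Ed = (dQ_d/dP)·(P/Q_d) = (-2567.58) × (6.76/29444.8) = -0.5894…

-0.59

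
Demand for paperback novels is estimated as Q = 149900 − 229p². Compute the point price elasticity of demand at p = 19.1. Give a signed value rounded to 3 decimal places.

-2.518

dQ/dp = −2·229·p = -8747.8. At p = 19.1, Q = 66358.51.
Ed = (dQ/dp)·(p/Q) = (-8747.8) × (19.1/66358.51) = -2.51788…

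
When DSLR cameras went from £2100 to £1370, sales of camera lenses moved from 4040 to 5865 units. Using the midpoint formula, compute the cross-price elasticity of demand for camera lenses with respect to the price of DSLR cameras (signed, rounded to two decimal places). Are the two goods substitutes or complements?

-0.88; complements

%ΔQ_{camera lenses} = (5865 − 4040)/avg = 1825/4952.5 = 0.368500…
%ΔP_{DSLR cameras} = (1370 − 2100)/avg = -730/1735 = -0.420749…
E_cross = (1825/4952.5) / (-730/1735) = -0.8758…
E_cross < 0 ⇒ the goods are complements.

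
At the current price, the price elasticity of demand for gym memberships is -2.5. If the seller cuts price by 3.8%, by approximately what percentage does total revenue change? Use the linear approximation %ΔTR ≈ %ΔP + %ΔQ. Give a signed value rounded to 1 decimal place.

+5.7%

%ΔQ ≈ Ed × %ΔP = (-2.5) × (-3.8%) = +9.5000%
%ΔTR ≈ %ΔP + %ΔQ = (-3.8%) + (+9.5000%) = +5.7000%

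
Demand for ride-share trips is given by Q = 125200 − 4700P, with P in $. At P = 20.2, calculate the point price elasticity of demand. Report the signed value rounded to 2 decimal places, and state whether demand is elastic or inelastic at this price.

dQ/dP = −4700. At P = 20.2, Q = 125200 − 4700(20.2) = 30260.
Ed = (dQ/dP)·(P/Q) = −4700 × (20.2/30260) = -3.1374…
|Ed| = 3.14 > 1, so demand is elastic.

-3.14; elastic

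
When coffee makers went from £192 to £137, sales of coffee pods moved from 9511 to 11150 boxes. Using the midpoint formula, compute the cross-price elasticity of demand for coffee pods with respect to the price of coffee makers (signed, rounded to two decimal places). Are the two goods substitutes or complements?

%ΔQ_{coffee pods} = (11150 − 9511)/avg = 1639/10330.5 = 0.158656…
%ΔP_{coffee makers} = (137 − 192)/avg = -55/164.5 = -0.334346…
E_cross = (1639/10330.5) / (-55/164.5) = -0.4745…
E_cross < 0 ⇒ the goods are complements.

-0.47; complements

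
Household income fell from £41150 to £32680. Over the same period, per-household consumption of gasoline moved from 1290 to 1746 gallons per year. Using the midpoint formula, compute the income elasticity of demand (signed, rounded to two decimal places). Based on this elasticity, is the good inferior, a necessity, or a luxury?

-1.31; inferior

%ΔQ = (1746 − 1290)/[( 1290 + 1746)/2] = 456/1518 = 0.300395…
%ΔIncome = (32680 − 41150)/[( 41150 + 32680)/2] = -8470/36915 = -0.229446…
E_income = (456/1518) / (-8470/36915) = -1.3092…
E_income < 0 ⇒ inferior good.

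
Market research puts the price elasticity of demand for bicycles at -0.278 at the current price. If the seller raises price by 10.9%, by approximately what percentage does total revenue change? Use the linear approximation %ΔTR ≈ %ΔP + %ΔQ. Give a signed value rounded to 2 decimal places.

+7.87%

%ΔQ ≈ Ed × %ΔP = (-0.278) × (+10.9%) = -3.0302%
%ΔTR ≈ %ΔP + %ΔQ = (+10.9%) + (-3.0302%) = +7.8698%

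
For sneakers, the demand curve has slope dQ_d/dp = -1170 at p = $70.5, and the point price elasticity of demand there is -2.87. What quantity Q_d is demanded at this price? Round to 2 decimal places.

Ed = (dQ_d/dp)·(p/Q_d) ⇒ Q_d = (dQ_d/dp)·p/Ed = (-1170)·70.5/(-2.87) = 28740.4181…

28740.42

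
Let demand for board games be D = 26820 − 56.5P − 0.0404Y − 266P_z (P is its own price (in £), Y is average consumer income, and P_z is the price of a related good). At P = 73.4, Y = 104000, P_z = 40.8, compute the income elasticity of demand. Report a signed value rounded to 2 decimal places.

-0.55

At the given values, D = 26820 − 56.5(73.4) − 0.0404(104000) − 266(40.8) = 7618.5.
∂D/∂Y = -0.0404.
E = (-0.0404) × (104000/7618.5) = -0.5514…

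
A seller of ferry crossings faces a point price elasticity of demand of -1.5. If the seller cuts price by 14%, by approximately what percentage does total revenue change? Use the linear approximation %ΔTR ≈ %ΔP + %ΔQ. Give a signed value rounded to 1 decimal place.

%ΔQ ≈ Ed × %ΔP = (-1.5) × (-14%) = +21.0000%
%ΔTR ≈ %ΔP + %ΔQ = (-14%) + (+21.0000%) = +7.0000%

+7.0%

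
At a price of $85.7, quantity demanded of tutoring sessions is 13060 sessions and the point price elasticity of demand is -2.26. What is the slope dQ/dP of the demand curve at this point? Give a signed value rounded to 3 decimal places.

-344.406

Ed = (dQ/dP)·(P/Q) ⇒ dQ/dP = Ed·Q/P = (-2.26)·13060/85.7 = -344.40606…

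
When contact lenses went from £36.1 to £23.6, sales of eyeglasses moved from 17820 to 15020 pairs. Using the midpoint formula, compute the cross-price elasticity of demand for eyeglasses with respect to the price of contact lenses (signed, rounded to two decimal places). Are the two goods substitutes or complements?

%ΔQ_{eyeglasses} = (15020 − 17820)/avg = -2800/16420 = -0.170523…
%ΔP_{contact lenses} = (23.6 − 36.1)/avg = -12.5/29.85 = -0.418760…
E_cross = (-2800/16420) / (-12.5/29.85) = 0.4072…
E_cross > 0 ⇒ the goods are substitutes.

0.41; substitutes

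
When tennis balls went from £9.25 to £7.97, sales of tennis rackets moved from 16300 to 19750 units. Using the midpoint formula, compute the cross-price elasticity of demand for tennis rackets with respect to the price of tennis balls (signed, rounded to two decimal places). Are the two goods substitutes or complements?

-1.29; complements

%ΔQ_{tennis rackets} = (19750 − 16300)/avg = 3450/18025 = 0.191400…
%ΔP_{tennis balls} = (7.97 − 9.25)/avg = -1.28/8.61 = -0.148664…
E_cross = (3450/18025) / (-1.28/8.61) = -1.2874…
E_cross < 0 ⇒ the goods are complements.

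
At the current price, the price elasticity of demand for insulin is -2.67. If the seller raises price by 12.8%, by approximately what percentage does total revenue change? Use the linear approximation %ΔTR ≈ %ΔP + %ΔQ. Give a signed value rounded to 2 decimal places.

%ΔQ ≈ Ed × %ΔP = (-2.67) × (+12.8%) = -34.1760%
%ΔTR ≈ %ΔP + %ΔQ = (+12.8%) + (-34.1760%) = -21.3760%

-21.38%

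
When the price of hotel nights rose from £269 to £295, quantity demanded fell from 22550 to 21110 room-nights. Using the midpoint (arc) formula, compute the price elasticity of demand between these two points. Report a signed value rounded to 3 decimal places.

%ΔQ = (21110 − 22550) / [(22550 + 21110)/2] = -1440/21830 = -0.065964…
%ΔP = (295 − 269) / [(269 + 295)/2] = 26/282 = 0.092198…
Arc Ed = %ΔQ / %ΔP = (-1440/21830) / (26/282) = -0.71545…

-0.715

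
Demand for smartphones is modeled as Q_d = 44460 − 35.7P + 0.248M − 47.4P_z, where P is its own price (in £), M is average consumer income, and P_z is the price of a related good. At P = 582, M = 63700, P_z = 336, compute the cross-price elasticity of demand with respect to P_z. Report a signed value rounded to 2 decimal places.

At the given values, Q_d = 44460 − 35.7(582) + 0.248(63700) − 47.4(336) = 23553.8.
∂Q_d/∂P_z = -47.4.
E = (-47.4) × (336/23553.8) = -0.6761…

-0.68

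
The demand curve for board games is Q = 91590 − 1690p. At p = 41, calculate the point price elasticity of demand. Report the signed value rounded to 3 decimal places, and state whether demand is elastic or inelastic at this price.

-3.107; elastic

dQ/dp = −1690. At p = 41, Q = 91590 − 1690(41) = 22300.
Ed = (dQ/dp)·(p/Q) = −1690 × (41/22300) = -3.10717…
|Ed| = 3.107 > 1, so demand is elastic.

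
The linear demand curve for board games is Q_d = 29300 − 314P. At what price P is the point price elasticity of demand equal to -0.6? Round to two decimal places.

34.99

Ed = −314P/(29300 − 314P). Set this equal to -0.6:
314P = 0.6·(29300 − 314P) ⇒ 314P(1 + 0.6) = 0.6·29300
P = 0.6·29300 / (314·1.6) = 34.9920…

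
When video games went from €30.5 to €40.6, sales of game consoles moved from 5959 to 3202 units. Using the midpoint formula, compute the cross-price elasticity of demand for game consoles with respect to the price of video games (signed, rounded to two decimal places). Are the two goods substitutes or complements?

%ΔQ_{game consoles} = (3202 − 5959)/avg = -2757/4580.5 = -0.601899…
%ΔP_{video games} = (40.6 − 30.5)/avg = 10.1/35.55 = 0.284106…
E_cross = (-2757/4580.5) / (10.1/35.55) = -2.1185…
E_cross < 0 ⇒ the goods are complements.

-2.12; complements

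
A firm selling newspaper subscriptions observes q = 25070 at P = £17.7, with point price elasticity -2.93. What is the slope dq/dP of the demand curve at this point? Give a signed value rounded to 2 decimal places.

Ed = (dq/dP)·(P/q) ⇒ dq/dP = Ed·q/P = (-2.93)·25070/17.7 = -4150.0056…

-4150.01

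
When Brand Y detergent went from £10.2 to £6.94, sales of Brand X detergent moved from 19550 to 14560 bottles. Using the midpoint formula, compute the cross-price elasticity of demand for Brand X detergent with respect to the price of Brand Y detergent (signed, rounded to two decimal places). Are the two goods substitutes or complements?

%ΔQ_{Brand X detergent} = (14560 − 19550)/avg = -4990/17055 = -0.292582…
%ΔP_{Brand Y detergent} = (6.94 − 10.2)/avg = -3.26/8.57 = -0.380396…
E_cross = (-4990/17055) / (-3.26/8.57) = 0.7691…
E_cross > 0 ⇒ the goods are substitutes.

0.77; substitutes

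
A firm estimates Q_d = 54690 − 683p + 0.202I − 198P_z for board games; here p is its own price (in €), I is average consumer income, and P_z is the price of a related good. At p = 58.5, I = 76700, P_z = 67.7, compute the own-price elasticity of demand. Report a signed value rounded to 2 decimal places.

-2.38

At the given values, Q_d = 54690 − 683(58.5) + 0.202(76700) − 198(67.7) = 16823.3.
∂Q_d/∂p = −683.
E = (-683) × (58.5/16823.3) = -2.3750…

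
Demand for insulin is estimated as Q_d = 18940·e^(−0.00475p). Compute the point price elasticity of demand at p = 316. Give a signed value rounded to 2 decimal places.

-1.50

dQ_d/dp = −0.00475·Q_d = -20.0538. At p = 316, Q_d = 4221.86.
Ed = (dQ_d/dp)·(p/Q_d) = (-20.0538) × (316/4221.86) = -1.501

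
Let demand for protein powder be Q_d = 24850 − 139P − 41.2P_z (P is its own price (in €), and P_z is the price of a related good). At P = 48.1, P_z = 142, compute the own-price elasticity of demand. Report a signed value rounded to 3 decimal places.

-0.543

At the given values, Q_d = 24850 − 139(48.1) − 41.2(142) = 12313.7.
∂Q_d/∂P = −139.
E = (-139) × (48.1/12313.7) = -0.54296…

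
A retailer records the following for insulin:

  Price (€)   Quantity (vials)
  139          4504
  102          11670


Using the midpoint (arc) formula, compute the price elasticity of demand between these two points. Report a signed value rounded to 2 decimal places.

%ΔQ = (11670 − 4504) / [(4504 + 11670)/2] = 7166/8087 = 0.886113…
%ΔP = (102 − 139) / [(139 + 102)/2] = -37/120.5 = -0.307053…
Arc Ed = %ΔQ / %ΔP = (7166/8087) / (-37/120.5) = -2.8858…

-2.89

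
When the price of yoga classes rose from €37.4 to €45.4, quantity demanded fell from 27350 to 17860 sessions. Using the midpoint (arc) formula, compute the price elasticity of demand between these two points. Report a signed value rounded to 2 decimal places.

%ΔQ = (17860 − 27350) / [(27350 + 17860)/2] = -9490/22605 = -0.419818…
%ΔP = (45.4 − 37.4) / [(37.4 + 45.4)/2] = 8/41.4 = 0.193236…
Arc Ed = %ΔQ / %ΔP = (-9490/22605) / (8/41.4) = -2.1725…

-2.17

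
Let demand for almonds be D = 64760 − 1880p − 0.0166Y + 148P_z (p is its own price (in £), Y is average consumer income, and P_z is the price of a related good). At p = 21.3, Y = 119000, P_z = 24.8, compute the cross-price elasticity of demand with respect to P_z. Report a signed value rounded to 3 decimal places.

At the given values, D = 64760 − 1880(21.3) − 0.0166(119000) + 148(24.8) = 26411.
∂D/∂P_z = 148.
E = (148) × (24.8/26411) = 0.13897…

0.139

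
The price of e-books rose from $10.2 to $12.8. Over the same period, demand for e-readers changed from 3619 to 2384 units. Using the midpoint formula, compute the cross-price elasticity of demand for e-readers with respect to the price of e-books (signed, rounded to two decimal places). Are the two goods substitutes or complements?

%ΔQ_{e-readers} = (2384 − 3619)/avg = -1235/3001.5 = -0.411460…
%ΔP_{e-books} = (12.8 − 10.2)/avg = 2.6/11.5 = 0.226086…
E_cross = (-1235/3001.5) / (2.6/11.5) = -1.8199…
E_cross < 0 ⇒ the goods are complements.

-1.82; complements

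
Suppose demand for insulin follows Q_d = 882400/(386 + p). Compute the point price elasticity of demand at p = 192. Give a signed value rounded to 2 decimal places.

dQ_d/dp = −882400/(386 + p)² = -2.64125. At p = 192, Q_d = 1526.64.
Ed = (dQ_d/dp)·(p/Q_d) = (-2.64125) × (192/1526.64) = -0.3321…

-0.33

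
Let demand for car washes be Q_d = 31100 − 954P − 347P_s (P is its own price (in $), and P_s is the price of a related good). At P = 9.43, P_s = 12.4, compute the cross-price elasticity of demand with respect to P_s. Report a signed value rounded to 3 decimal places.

-0.242

At the given values, Q_d = 31100 − 954(9.43) − 347(12.4) = 17800.98.
∂Q_d/∂P_s = -347.
E = (-347) × (12.4/17800.98) = -0.24171…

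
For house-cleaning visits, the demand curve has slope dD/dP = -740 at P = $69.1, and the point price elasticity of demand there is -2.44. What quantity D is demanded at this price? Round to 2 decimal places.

Ed = (dD/dP)·(P/D) ⇒ D = (dD/dP)·P/Ed = (-740)·69.1/(-2.44) = 20956.5573…

20956.56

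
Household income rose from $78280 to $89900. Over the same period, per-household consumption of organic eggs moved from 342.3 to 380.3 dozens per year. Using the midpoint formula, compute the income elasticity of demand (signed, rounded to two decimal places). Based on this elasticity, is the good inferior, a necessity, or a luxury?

0.76; necessity

%ΔQ = (380.3 − 342.3)/[( 342.3 + 380.3)/2] = 38/361.3 = 0.105175…
%ΔIncome = (89900 − 78280)/[( 78280 + 89900)/2] = 11620/84090 = 0.138185…
E_income = (38/361.3) / (11620/84090) = 0.7611…
0 < E_income < 1 ⇒ normal good, necessity.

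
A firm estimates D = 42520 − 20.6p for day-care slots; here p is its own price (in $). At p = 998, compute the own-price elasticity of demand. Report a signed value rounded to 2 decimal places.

-0.94

At the given values, D = 42520 − 20.6(998) = 21961.2.
∂D/∂p = −20.6.
E = (-20.6) × (998/21961.2) = -0.9361…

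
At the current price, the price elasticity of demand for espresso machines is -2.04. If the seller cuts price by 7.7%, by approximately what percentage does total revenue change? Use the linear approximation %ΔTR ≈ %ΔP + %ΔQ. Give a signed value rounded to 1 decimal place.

+8.0%

%ΔQ ≈ Ed × %ΔP = (-2.04) × (-7.7%) = +15.7080%
%ΔTR ≈ %ΔP + %ΔQ = (-7.7%) + (+15.7080%) = +8.0080%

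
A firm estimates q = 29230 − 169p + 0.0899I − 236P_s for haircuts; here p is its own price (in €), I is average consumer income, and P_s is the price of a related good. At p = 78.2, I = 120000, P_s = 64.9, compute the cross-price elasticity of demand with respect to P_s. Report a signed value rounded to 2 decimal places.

-1.33

At the given values, q = 29230 − 169(78.2) + 0.0899(120000) − 236(64.9) = 11485.8.
∂q/∂P_s = -236.
E = (-236) × (64.9/11485.8) = -1.3335…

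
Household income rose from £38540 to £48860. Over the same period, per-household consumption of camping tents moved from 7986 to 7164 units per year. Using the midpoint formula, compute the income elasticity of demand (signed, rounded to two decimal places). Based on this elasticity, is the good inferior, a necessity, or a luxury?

-0.46; inferior

%ΔQ = (7164 − 7986)/[( 7986 + 7164)/2] = -822/7575 = -0.108514…
%ΔIncome = (48860 − 38540)/[( 38540 + 48860)/2] = 10320/43700 = 0.236155…
E_income = (-822/7575) / (10320/43700) = -0.4595…
E_income < 0 ⇒ inferior good.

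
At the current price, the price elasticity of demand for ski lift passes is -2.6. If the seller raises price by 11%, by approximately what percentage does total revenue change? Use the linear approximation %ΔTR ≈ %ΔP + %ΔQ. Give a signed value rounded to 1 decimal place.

%ΔQ ≈ Ed × %ΔP = (-2.6) × (+11%) = -28.6000%
%ΔTR ≈ %ΔP + %ΔQ = (+11%) + (-28.6000%) = -17.6000%

-17.6%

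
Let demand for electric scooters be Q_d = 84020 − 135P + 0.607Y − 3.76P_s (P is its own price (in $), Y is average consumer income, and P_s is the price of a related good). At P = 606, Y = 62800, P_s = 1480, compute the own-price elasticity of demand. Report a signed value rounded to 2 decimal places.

-2.35

At the given values, Q_d = 84020 − 135(606) + 0.607(62800) − 3.76(1480) = 34764.8.
∂Q_d/∂P = −135.
E = (-135) × (606/34764.8) = -2.3532…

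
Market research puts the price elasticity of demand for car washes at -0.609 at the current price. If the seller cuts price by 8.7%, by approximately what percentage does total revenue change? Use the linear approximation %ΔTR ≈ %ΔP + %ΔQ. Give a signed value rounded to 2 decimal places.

%ΔQ ≈ Ed × %ΔP = (-0.609) × (-8.7%) = +5.2983%
%ΔTR ≈ %ΔP + %ΔQ = (-8.7%) + (+5.2983%) = -3.4017%

-3.40%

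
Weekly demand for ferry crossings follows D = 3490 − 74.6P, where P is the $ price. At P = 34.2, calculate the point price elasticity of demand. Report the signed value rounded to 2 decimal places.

dD/dP = −74.6. At P = 34.2, D = 3490 − 74.6(34.2) = 938.68.
Ed = (dD/dP)·(P/D) = −74.6 × (34.2/938.68) = -2.7179…

-2.72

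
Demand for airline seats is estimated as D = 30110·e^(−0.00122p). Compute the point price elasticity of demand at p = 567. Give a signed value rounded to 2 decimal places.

-0.69

dD/dp = −0.00122·D = -18.393. At p = 567, D = 15076.2.
Ed = (dD/dp)·(p/D) = (-18.393) × (567/15076.2) = -0.6917…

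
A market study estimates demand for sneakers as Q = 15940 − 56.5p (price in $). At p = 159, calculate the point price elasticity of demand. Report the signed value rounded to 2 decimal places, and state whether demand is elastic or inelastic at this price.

dQ/dp = −56.5. At p = 159, Q = 15940 − 56.5(159) = 6956.5.
Ed = (dQ/dp)·(p/Q) = −56.5 × (159/6956.5) = -1.2913…
|Ed| = 1.29 > 1, so demand is elastic.

-1.29; elastic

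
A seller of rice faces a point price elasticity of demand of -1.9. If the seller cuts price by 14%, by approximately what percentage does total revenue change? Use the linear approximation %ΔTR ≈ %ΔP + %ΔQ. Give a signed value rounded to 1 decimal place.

%ΔQ ≈ Ed × %ΔP = (-1.9) × (-14%) = +26.6000%
%ΔTR ≈ %ΔP + %ΔQ = (-14%) + (+26.6000%) = +12.6000%

+12.6%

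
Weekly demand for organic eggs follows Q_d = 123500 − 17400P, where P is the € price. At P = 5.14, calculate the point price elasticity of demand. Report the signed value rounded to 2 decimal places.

dQ_d/dP = −17400. At P = 5.14, Q_d = 123500 − 17400(5.14) = 34064.
Ed = (dQ_d/dP)·(P/Q_d) = −17400 × (5.14/34064) = -2.6255…

-2.63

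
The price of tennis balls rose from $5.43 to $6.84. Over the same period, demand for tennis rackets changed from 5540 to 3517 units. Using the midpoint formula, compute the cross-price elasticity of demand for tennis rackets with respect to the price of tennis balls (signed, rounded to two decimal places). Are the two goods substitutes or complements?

-1.94; complements

%ΔQ_{tennis rackets} = (3517 − 5540)/avg = -2023/4528.5 = -0.446726…
%ΔP_{tennis balls} = (6.84 − 5.43)/avg = 1.41/6.135 = 0.229828…
E_cross = (-2023/4528.5) / (1.41/6.135) = -1.9437…
E_cross < 0 ⇒ the goods are complements.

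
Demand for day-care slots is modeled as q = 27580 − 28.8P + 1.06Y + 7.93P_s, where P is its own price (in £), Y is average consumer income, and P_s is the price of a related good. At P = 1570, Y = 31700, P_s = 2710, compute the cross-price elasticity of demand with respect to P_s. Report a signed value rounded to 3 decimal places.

0.574

At the given values, q = 27580 − 28.8(1570) + 1.06(31700) + 7.93(2710) = 37456.3.
∂q/∂P_s = 7.93.
E = (7.93) × (2710/37456.3) = 0.57374…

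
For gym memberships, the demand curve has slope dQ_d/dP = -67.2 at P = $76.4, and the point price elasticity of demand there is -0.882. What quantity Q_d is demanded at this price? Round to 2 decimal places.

5820.95

Ed = (dQ_d/dP)·(P/Q_d) ⇒ Q_d = (dQ_d/dP)·P/Ed = (-67.2)·76.4/(-0.882) = 5820.9523…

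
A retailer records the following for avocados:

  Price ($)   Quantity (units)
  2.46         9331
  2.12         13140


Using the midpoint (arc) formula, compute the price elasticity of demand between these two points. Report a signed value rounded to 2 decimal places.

-2.28

%ΔQ = (13140 − 9331) / [(9331 + 13140)/2] = 3809/11235.5 = 0.339014…
%ΔP = (2.12 − 2.46) / [(2.46 + 2.12)/2] = -0.34/2.29 = -0.148471…
Arc Ed = %ΔQ / %ΔP = (3809/11235.5) / (-0.34/2.29) = -2.2833…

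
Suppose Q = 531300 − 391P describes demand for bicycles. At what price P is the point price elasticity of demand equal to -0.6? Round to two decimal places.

Ed = −391P/(531300 − 391P). Set this equal to -0.6:
391P = 0.6·(531300 − 391P) ⇒ 391P(1 + 0.6) = 0.6·531300
P = 0.6·531300 / (391·1.6) = 509.5588…

509.56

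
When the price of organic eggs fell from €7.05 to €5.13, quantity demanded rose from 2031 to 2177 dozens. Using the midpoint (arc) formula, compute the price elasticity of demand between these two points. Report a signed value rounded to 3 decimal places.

%ΔQ = (2177 − 2031) / [(2031 + 2177)/2] = 146/2104 = 0.069391…
%ΔP = (5.13 − 7.05) / [(7.05 + 5.13)/2] = -1.92/6.09 = -0.315270…
Arc Ed = %ΔQ / %ΔP = (146/2104) / (-1.92/6.09) = -0.22010…

-0.220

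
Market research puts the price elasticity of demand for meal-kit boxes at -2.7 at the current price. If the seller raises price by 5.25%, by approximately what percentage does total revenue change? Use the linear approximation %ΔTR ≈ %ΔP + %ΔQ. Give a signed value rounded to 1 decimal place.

-8.9%

%ΔQ ≈ Ed × %ΔP = (-2.7) × (+5.25%) = -14.1750%
%ΔTR ≈ %ΔP + %ΔQ = (+5.25%) + (-14.1750%) = -8.9250%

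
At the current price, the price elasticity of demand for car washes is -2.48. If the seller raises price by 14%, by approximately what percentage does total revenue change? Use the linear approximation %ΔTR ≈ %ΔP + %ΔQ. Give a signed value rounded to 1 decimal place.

-20.7%

%ΔQ ≈ Ed × %ΔP = (-2.48) × (+14%) = -34.7200%
%ΔTR ≈ %ΔP + %ΔQ = (+14%) + (-34.7200%) = -20.7200%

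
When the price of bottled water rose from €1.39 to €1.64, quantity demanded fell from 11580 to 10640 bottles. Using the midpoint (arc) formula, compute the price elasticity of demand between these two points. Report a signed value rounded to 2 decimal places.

-0.51

%ΔQ = (10640 − 11580) / [(11580 + 10640)/2] = -940/11110 = -0.084608…
%ΔP = (1.64 − 1.39) / [(1.39 + 1.64)/2] = 0.25/1.515 = 0.165016…
Arc Ed = %ΔQ / %ΔP = (-940/11110) / (0.25/1.515) = -0.5127…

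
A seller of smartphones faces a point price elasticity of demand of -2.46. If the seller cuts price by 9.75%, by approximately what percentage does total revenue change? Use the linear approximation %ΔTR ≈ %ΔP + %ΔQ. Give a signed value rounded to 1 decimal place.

+14.2%

%ΔQ ≈ Ed × %ΔP = (-2.46) × (-9.75%) = +23.9850%
%ΔTR ≈ %ΔP + %ΔQ = (-9.75%) + (+23.9850%) = +14.2350%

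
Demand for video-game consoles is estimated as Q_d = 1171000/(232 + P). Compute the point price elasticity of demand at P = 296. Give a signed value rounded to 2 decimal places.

-0.56

dQ_d/dP = −1171000/(232 + P)² = -4.20038. At P = 296, Q_d = 2217.8.
Ed = (dQ_d/dP)·(P/Q_d) = (-4.20038) × (296/2217.8) = -0.5606…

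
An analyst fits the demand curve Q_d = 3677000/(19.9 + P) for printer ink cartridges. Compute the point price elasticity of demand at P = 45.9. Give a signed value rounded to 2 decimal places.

dQ_d/dP = −3677000/(19.9 + P)² = -849.262. At P = 45.9, Q_d = 55881.5.
Ed = (dQ_d/dP)·(P/Q_d) = (-849.262) × (45.9/55881.5) = -0.6975…

-0.70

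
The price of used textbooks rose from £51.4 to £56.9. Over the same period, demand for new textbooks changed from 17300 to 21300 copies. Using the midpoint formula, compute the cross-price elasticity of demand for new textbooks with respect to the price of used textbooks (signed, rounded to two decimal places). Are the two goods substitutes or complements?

2.04; substitutes

%ΔQ_{new textbooks} = (21300 − 17300)/avg = 4000/19300 = 0.207253…
%ΔP_{used textbooks} = (56.9 − 51.4)/avg = 5.5/54.15 = 0.101569…
E_cross = (4000/19300) / (5.5/54.15) = 2.0405…
E_cross > 0 ⇒ the goods are substitutes.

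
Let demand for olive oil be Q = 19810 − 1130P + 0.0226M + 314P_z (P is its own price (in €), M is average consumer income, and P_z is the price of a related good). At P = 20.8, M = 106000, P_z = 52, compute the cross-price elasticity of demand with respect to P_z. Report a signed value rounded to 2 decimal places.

At the given values, Q = 19810 − 1130(20.8) + 0.0226(106000) + 314(52) = 15029.6.
∂Q/∂P_z = 314.
E = (314) × (52/15029.6) = 1.0863…

1.09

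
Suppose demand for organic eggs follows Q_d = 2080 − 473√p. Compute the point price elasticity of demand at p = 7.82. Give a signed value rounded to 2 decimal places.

dQ_d/dp = −473/(2√p) = -84.5722. At p = 7.82, Q_d = 757.29.
Ed = (dQ_d/dp)·(p/Q_d) = (-84.5722) × (7.82/757.29) = -0.8733…

-0.87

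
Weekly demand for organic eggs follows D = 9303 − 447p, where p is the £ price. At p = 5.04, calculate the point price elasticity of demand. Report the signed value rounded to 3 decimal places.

dD/dp = −447. At p = 5.04, D = 9303 − 447(5.04) = 7050.12.
Ed = (dD/dp)·(p/D) = −447 × (5.04/7050.12) = -0.31955…

-0.320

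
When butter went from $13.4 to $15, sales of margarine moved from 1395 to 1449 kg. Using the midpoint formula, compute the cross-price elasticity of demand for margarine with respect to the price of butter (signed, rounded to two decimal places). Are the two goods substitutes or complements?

%ΔQ_{margarine} = (1449 − 1395)/avg = 54/1422 = 0.037974…
%ΔP_{butter} = (15 − 13.4)/avg = 1.6/14.2 = 0.112676…
E_cross = (54/1422) / (1.6/14.2) = 0.3370…
E_cross > 0 ⇒ the goods are substitutes.

0.34; substitutes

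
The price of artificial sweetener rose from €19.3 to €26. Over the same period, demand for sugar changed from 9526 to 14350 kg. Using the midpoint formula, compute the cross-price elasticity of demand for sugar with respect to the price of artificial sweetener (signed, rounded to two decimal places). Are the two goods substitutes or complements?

%ΔQ_{sugar} = (14350 − 9526)/avg = 4824/11938 = 0.404087…
%ΔP_{artificial sweetener} = (26 − 19.3)/avg = 6.7/22.65 = 0.295805…
E_cross = (4824/11938) / (6.7/22.65) = 1.3660…
E_cross > 0 ⇒ the goods are substitutes.

1.37; substitutes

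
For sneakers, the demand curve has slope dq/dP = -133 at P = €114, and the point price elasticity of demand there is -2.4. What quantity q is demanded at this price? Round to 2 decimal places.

Ed = (dq/dP)·(P/q) ⇒ q = (dq/dP)·P/Ed = (-133)·114/(-2.4) = 6317.5

6317.50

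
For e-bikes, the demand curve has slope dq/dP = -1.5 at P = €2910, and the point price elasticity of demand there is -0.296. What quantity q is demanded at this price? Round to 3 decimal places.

14746.622

Ed = (dq/dP)·(P/q) ⇒ q = (dq/dP)·P/Ed = (-1.5)·2910/(-0.296) = 14746.62162…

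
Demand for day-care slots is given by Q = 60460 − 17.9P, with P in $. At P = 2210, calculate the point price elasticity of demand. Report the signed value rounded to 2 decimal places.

dQ/dP = −17.9. At P = 2210, Q = 60460 − 17.9(2210) = 20901.
Ed = (dQ/dP)·(P/Q) = −17.9 × (2210/20901) = -1.8926…

-1.89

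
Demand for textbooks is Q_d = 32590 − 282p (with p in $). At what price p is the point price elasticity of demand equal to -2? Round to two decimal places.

77.04

Ed = −282p/(32590 − 282p). Set this equal to -2:
282p = 2·(32590 − 282p) ⇒ 282p(1 + 2) = 2·32590
p = 2·32590 / (282·3) = 77.0449…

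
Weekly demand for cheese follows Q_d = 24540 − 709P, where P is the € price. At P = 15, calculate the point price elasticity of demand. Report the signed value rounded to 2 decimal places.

dQ_d/dP = −709. At P = 15, Q_d = 24540 − 709(15) = 13905.
Ed = (dQ_d/dP)·(P/Q_d) = −709 × (15/13905) = -0.7648…

-0.76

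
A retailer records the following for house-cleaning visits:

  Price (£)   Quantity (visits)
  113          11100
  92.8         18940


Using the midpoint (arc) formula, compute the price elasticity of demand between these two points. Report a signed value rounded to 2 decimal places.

%ΔQ = (18940 − 11100) / [(11100 + 18940)/2] = 7840/15020 = 0.521970…
%ΔP = (92.8 − 113) / [(113 + 92.8)/2] = -20.2/102.9 = -0.196307…
Arc Ed = %ΔQ / %ΔP = (7840/15020) / (-20.2/102.9) = -2.6589…

-2.66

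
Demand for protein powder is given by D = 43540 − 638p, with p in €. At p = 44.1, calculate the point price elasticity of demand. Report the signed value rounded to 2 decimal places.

dD/dp = −638. At p = 44.1, D = 43540 − 638(44.1) = 15404.2.
Ed = (dD/dp)·(p/D) = −638 × (44.1/15404.2) = -1.8265…

-1.83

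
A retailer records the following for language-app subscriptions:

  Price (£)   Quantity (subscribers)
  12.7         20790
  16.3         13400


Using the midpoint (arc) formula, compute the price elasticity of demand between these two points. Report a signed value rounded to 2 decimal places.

%ΔQ = (13400 − 20790) / [(20790 + 13400)/2] = -7390/17095 = -0.432290…
%ΔP = (16.3 − 12.7) / [(12.7 + 16.3)/2] = 3.6/14.5 = 0.248275…
Arc Ed = %ΔQ / %ΔP = (-7390/17095) / (3.6/14.5) = -1.7411…

-1.74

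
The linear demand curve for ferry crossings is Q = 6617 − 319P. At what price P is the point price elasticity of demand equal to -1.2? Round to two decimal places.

Ed = −319P/(6617 − 319P). Set this equal to -1.2:
319P = 1.2·(6617 − 319P) ⇒ 319P(1 + 1.2) = 1.2·6617
P = 1.2·6617 / (319·2.2) = 11.3143…

11.31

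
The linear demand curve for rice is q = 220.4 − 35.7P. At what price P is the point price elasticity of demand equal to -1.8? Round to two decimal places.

Ed = −35.7P/(220.4 − 35.7P). Set this equal to -1.8:
35.7P = 1.8·(220.4 − 35.7P) ⇒ 35.7P(1 + 1.8) = 1.8·220.4
P = 1.8·220.4 / (35.7·2.8) = 3.9687…

3.97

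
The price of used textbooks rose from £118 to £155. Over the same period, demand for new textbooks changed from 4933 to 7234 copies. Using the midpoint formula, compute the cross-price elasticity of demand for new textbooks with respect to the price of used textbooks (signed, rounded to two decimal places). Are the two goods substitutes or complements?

1.40; substitutes

%ΔQ_{new textbooks} = (7234 − 4933)/avg = 2301/6083.5 = 0.378236…
%ΔP_{used textbooks} = (155 − 118)/avg = 37/136.5 = 0.271062…
E_cross = (2301/6083.5) / (37/136.5) = 1.3953…
E_cross > 0 ⇒ the goods are substitutes.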